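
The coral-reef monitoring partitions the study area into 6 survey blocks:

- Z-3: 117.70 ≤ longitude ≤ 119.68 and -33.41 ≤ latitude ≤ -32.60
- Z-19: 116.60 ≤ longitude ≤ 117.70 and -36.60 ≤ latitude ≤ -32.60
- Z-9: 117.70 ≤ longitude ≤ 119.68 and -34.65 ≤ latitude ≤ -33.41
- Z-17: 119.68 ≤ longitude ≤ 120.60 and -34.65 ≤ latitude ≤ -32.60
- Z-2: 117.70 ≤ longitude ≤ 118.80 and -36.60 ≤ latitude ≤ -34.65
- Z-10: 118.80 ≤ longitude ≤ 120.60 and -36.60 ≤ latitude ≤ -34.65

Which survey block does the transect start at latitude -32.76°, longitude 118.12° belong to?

The point has longitude = 118.12 and latitude = -32.76.
Only Z-3 satisfies 117.70 ≤ longitude ≤ 119.68 and -33.41 ≤ latitude ≤ -32.60.

Z-3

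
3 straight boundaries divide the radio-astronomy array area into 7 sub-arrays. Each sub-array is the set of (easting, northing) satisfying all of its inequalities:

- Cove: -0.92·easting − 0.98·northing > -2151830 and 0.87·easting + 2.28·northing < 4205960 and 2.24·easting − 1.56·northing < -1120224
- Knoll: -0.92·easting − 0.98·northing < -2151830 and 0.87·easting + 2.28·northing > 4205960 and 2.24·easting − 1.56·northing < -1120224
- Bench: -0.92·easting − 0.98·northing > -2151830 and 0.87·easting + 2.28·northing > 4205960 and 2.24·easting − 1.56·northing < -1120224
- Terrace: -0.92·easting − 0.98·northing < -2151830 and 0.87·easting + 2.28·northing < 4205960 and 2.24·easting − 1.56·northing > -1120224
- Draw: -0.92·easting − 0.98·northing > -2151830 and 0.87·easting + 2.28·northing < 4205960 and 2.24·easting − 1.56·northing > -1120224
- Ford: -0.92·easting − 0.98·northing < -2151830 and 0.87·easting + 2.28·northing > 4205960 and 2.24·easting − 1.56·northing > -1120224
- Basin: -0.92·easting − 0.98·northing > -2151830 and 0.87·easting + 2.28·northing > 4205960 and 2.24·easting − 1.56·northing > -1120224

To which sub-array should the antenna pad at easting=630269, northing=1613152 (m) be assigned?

-0.92·630269 − 0.98·1613152 = -2160736.440, which is < -2151830
0.87·630269 + 2.28·1613152 = 4226320.590, which is > 4205960
2.24·630269 − 1.56·1613152 = -1104714.560, which is > -1120224
This sign pattern matches Ford.

Ford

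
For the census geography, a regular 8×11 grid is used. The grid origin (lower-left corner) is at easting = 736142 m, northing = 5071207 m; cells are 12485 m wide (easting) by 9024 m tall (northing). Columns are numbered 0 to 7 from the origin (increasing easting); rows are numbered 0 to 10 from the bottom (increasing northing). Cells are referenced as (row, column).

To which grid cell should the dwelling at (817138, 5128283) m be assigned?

Column index: ⌊(817138 − 736142) / 12485⌋ = ⌊6.487⌋ = 6
Row offset from origin: ⌊(5128283 − 5071207) / 9024⌋ = ⌊6.325⌋ = 6 → row 6

(6, 6)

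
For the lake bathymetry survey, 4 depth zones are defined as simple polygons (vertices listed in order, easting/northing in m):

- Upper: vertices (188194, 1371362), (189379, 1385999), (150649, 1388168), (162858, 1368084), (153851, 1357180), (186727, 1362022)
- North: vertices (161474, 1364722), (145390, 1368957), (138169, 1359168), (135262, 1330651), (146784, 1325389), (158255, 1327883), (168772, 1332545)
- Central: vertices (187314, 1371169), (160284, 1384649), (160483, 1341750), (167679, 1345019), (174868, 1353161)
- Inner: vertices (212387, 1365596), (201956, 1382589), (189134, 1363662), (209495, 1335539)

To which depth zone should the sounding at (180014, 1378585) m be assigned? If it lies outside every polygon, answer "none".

Upper

Cast a ray rightward from (180014, 1378585). For each polygon, the edges (by vertex number in listed order) whose endpoints lie on opposite sides of northing = 1378585, where each meets that height, and whether that is right or left of the point:
Upper: 1–2 at easting≈188778.8 (right), 3–4 at easting≈156474.5 (left) → 1 crossing.
North: no edge straddles that height → 0 crossings.
Central: 1–2 at easting≈172443.5 (left), 2–3 at easting≈160312.1 (left) → 0 crossings.
Inner: 1–2 at easting≈204413.8 (right), 2–3 at easting≈199243.5 (right) → 2 crossings.
Only Upper has an odd count, so the point is inside Upper.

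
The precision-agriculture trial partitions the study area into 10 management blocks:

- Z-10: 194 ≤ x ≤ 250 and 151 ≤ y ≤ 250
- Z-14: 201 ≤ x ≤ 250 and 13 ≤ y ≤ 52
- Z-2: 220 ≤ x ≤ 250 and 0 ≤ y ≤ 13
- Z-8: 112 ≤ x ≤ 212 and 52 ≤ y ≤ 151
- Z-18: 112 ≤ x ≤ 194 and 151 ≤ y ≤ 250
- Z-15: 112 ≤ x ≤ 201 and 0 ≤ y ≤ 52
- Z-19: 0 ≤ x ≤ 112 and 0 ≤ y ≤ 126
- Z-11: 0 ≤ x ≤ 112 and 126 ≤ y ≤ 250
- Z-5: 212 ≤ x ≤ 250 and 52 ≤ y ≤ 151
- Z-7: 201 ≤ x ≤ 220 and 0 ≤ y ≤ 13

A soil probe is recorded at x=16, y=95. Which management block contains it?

Z-19

The point has x = 16 and y = 95.
Only Z-19 satisfies 0 ≤ x ≤ 112 and 0 ≤ y ≤ 126.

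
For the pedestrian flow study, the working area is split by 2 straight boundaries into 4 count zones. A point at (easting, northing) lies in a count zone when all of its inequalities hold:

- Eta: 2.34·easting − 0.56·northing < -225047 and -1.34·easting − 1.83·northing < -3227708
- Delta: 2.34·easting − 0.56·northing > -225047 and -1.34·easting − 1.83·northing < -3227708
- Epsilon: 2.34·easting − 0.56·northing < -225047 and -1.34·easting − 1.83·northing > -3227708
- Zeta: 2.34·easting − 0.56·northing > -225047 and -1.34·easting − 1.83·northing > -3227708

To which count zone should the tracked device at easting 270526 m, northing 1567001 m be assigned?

Eta

2.34·270526 − 0.56·1567001 = -244489.720, which is < -225047
-1.34·270526 − 1.83·1567001 = -3230116.670, which is < -3227708
This sign pattern matches Eta.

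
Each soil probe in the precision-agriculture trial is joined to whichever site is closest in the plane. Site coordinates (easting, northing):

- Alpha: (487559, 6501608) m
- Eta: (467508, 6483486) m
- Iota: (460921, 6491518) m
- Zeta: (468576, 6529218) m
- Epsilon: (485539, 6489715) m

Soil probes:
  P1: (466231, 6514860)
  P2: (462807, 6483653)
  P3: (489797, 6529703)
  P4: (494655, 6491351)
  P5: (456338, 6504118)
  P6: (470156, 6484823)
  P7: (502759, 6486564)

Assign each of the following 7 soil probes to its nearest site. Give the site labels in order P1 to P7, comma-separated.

P1 → Zeta (d²=211651189.00)
P2 → Eta (d²=22127290.00)
P3 → Zeta (d²=450566066.00)
P4 → Epsilon (d²=85777952.00)
P5 → Iota (d²=179763889.00)
P6 → Eta (d²=8799473.00)
P7 → Epsilon (d²=306457201.00)

Zeta, Eta, Zeta, Epsilon, Iota, Eta, Epsilon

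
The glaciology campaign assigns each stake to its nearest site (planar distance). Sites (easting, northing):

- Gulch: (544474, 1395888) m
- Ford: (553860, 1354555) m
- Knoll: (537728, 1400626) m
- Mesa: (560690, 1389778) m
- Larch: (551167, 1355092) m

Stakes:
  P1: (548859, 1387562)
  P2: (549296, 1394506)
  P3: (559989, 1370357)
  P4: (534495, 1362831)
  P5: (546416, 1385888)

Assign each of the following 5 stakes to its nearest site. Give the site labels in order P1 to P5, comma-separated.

Gulch, Gulch, Ford, Larch, Gulch

P1 → Gulch (d²=88550501.00)
P2 → Gulch (d²=25161608.00)
P3 → Ford (d²=287267845.00)
P4 → Larch (d²=337847705.00)
P5 → Gulch (d²=103771364.00)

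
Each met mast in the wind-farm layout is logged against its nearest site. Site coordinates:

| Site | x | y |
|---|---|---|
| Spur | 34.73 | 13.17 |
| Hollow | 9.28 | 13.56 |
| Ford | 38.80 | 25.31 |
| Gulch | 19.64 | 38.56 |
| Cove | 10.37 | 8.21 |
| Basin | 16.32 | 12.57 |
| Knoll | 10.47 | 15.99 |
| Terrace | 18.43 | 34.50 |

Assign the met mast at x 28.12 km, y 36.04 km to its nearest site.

Squared distances to each site:
Spur: 566.729; Hollow: 860.296; Ford: 229.195; Gulch: 78.261; Cove: 1089.571; Basin: 690.081; Knoll: 713.525; Terrace: 96.268.
Minimum at Gulch.

Gulch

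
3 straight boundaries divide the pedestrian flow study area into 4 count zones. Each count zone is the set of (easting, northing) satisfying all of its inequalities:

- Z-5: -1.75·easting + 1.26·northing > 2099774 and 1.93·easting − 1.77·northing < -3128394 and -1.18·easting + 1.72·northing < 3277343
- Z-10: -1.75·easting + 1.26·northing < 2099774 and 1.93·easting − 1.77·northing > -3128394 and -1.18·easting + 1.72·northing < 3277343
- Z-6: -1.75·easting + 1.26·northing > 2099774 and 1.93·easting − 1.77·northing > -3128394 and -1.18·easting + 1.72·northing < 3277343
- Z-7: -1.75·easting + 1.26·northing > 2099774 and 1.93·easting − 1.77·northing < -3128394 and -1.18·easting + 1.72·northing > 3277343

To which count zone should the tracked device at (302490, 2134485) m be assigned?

Z-7

-1.75·302490 + 1.26·2134485 = 2160093.600, which is > 2099774
1.93·302490 − 1.77·2134485 = -3194232.750, which is < -3128394
-1.18·302490 + 1.72·2134485 = 3314376.000, which is > 3277343
This sign pattern matches Z-7.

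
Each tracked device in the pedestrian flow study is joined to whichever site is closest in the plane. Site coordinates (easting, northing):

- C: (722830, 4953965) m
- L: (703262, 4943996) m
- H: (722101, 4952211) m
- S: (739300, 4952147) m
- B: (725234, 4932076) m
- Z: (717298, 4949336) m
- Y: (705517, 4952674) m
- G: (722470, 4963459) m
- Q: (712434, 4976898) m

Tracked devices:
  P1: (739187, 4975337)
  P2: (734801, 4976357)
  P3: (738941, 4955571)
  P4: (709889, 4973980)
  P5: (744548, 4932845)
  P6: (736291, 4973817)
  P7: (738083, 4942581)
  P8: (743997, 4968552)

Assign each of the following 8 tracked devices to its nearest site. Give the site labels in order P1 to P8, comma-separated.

P1 → G (d²=420544973.00)
P2 → G (d²=318411965.00)
P3 → S (d²=11852657.00)
P4 → Q (d²=14991749.00)
P5 → B (d²=373621957.00)
P6 → G (d²=298308205.00)
P7 → S (d²=92989445.00)
P8 → S (d²=291185834.00)

G, G, S, Q, B, G, S, S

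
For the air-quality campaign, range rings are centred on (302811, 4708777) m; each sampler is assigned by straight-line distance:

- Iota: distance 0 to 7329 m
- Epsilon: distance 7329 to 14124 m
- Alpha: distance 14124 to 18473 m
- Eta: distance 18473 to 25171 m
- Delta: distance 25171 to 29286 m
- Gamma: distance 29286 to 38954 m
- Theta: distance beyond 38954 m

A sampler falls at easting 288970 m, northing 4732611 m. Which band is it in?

Distance = √((288970−302811)² + (4732611−4708777)²) = √(191573281.000 + 568059556.000) = 27561.437 m.
25171 ≤ 27561.437 < 29286 → Delta.

Delta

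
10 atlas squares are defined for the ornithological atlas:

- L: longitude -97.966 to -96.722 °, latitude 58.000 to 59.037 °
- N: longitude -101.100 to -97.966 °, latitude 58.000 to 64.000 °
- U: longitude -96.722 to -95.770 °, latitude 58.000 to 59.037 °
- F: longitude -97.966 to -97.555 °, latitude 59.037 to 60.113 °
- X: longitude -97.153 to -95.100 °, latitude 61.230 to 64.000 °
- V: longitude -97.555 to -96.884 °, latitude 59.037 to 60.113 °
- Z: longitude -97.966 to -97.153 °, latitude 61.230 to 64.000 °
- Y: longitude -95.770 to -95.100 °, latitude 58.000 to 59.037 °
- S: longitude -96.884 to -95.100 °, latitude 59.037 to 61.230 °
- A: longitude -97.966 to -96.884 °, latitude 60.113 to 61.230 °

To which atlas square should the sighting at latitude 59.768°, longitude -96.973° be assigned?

The point has longitude = -96.973 and latitude = 59.768.
Only V satisfies -97.555 ≤ longitude ≤ -96.884 and 59.037 ≤ latitude ≤ 60.113.

V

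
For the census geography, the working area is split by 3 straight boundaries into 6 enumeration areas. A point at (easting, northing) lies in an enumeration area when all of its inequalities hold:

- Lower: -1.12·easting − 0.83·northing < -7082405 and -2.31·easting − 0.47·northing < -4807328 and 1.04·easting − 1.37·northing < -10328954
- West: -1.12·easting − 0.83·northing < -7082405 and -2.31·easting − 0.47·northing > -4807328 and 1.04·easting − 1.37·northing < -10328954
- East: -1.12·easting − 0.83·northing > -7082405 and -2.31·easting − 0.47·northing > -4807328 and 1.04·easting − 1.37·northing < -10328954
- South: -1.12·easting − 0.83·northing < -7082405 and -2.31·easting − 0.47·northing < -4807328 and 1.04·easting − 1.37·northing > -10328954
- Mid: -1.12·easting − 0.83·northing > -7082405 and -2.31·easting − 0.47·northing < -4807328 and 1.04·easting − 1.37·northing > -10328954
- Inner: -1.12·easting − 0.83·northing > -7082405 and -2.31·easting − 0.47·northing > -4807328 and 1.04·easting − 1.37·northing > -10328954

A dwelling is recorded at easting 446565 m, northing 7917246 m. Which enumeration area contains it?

-1.12·446565 − 0.83·7917246 = -7071466.980, which is > -7082405
-2.31·446565 − 0.47·7917246 = -4752670.770, which is > -4807328
1.04·446565 − 1.37·7917246 = -10382199.420, which is < -10328954
This sign pattern matches East.

East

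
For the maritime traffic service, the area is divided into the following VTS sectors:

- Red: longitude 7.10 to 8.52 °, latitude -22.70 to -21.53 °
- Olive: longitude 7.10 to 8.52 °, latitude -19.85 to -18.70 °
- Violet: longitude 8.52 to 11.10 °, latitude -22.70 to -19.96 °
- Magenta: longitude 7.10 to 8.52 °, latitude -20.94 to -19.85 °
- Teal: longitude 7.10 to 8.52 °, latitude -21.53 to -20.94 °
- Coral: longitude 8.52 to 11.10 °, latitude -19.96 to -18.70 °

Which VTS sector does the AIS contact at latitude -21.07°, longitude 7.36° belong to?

The point has longitude = 7.36 and latitude = -21.07.
Only Teal satisfies 7.10 ≤ longitude ≤ 8.52 and -21.53 ≤ latitude ≤ -20.94.

Teal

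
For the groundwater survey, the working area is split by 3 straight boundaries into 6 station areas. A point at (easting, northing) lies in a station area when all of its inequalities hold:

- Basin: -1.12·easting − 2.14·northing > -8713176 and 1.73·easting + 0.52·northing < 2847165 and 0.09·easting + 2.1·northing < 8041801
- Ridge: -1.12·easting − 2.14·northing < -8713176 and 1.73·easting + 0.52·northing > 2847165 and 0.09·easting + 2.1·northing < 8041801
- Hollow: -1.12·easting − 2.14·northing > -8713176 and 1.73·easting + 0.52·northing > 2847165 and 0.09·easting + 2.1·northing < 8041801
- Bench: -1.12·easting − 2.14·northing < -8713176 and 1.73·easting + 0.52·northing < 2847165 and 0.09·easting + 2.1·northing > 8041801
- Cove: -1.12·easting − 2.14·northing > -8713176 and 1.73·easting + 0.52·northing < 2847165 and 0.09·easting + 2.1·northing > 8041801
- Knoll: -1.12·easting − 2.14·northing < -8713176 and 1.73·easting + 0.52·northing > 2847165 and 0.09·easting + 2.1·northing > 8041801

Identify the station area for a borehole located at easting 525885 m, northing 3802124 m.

Ridge

-1.12·525885 − 2.14·3802124 = -8725536.560, which is < -8713176
1.73·525885 + 0.52·3802124 = 2886885.530, which is > 2847165
0.09·525885 + 2.1·3802124 = 8031790.050, which is < 8041801
This sign pattern matches Ridge.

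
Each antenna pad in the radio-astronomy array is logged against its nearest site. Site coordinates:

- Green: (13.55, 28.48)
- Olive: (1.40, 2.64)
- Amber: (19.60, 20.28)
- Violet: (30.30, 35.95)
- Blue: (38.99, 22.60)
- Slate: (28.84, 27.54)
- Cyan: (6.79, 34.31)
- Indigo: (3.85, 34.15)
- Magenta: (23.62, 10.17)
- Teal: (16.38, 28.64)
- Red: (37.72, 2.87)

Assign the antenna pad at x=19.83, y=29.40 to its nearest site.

Squared distances to each site:
Green: 40.285; Olive: 1055.762; Amber: 83.227; Violet: 152.523; Blue: 413.346; Slate: 84.640; Cyan: 194.150; Indigo: 277.923; Magenta: 384.157; Teal: 12.480; Red: 1023.893.
Minimum at Teal.

Teal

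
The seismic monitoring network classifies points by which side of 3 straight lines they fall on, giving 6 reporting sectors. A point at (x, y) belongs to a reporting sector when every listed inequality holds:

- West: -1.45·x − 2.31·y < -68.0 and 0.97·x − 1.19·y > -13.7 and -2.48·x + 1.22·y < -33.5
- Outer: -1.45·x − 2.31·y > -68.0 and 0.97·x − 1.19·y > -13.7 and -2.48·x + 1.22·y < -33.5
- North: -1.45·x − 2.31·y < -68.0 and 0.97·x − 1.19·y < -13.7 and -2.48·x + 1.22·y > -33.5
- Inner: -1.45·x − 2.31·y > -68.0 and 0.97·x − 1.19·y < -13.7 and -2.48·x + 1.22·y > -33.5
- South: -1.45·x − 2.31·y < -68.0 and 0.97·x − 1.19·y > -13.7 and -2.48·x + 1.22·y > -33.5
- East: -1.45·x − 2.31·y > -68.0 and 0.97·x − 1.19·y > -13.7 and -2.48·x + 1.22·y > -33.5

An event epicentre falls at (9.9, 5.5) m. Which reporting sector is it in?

-1.45·9.9 − 2.31·5.5 = -27.060, which is > -68.0
0.97·9.9 − 1.19·5.5 = 3.058, which is > -13.7
-2.48·9.9 + 1.22·5.5 = -17.842, which is > -33.5
This sign pattern matches East.

East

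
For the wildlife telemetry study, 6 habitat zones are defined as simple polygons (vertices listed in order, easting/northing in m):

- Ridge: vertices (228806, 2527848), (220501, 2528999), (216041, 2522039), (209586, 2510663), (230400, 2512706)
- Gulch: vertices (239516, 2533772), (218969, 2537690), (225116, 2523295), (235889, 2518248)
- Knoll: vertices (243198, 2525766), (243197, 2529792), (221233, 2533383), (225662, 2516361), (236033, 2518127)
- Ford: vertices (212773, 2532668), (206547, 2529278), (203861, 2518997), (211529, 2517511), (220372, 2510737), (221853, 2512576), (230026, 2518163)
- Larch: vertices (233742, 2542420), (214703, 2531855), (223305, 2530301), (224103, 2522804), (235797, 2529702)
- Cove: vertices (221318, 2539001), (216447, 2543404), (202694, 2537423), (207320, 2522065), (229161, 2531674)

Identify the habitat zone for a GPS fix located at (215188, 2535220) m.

Cast a ray rightward from (215188, 2535220). For each polygon, the edges (by vertex number in listed order) whose endpoints lie on opposite sides of northing = 2535220, where each meets that height, and whether that is right or left of the point:
Ridge: no edge straddles that height → 0 crossings.
Gulch: 1–2 at easting≈231922.3 (right), 2–3 at easting≈220023.7 (right) → 2 crossings.
Knoll: no edge straddles that height → 0 crossings.
Ford: no edge straddles that height → 0 crossings.
Larch: 1–2 at easting≈220767.0 (right), 5–1 at easting≈234905.4 (right) → 2 crossings.
Cove: 3–4 at easting≈203357.6 (left), 5–1 at easting≈225365.3 (right) → 1 crossing.
Only Cove has an odd count, so the point is inside Cove.

Cove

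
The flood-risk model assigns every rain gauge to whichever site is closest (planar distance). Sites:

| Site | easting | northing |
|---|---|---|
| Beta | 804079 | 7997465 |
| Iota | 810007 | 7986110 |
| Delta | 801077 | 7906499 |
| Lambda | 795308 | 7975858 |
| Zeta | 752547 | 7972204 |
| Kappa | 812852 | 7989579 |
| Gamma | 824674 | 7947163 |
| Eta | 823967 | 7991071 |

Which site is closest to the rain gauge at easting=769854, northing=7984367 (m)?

Zeta

Squared distances to each site:
Beta: 1342908229.000; Iota: 1615301458.000; Delta: 7038301153.000; Lambda: 720309197.000; Zeta: 447470818.000; Kappa: 1875992948.000; Gamma: 4389370016.000; Eta: 2973160385.000.
Minimum at Zeta.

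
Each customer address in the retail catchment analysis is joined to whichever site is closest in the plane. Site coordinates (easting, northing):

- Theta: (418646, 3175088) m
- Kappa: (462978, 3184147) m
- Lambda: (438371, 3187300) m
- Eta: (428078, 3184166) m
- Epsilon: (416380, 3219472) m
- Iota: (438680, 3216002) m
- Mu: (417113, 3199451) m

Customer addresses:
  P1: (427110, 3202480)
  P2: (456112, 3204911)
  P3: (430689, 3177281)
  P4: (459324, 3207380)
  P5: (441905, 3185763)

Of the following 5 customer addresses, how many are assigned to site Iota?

P1 → Mu
P2 → Iota
P3 → Eta
P4 → Iota
P5 → Lambda
2 of the 5 go to Iota.

2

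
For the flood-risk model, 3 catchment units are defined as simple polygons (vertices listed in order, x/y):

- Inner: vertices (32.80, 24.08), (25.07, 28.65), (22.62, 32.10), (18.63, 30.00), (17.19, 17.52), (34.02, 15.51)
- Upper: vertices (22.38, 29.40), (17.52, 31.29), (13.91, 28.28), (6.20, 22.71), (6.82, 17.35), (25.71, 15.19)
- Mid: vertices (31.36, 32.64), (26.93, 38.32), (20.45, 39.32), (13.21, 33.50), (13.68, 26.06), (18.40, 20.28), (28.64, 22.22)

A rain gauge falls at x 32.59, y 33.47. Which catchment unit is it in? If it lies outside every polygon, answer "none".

none

Cast a ray rightward from (32.59, 33.47). For each polygon, the edges (by vertex number in listed order) whose endpoints lie on opposite sides of y = 33.47, where each meets that height, and whether that is right or left of the point:
Inner: no edge straddles that height → 0 crossings.
Upper: no edge straddles that height → 0 crossings.
Mid: 1–2 at x≈30.713 (left), 4–5 at x≈13.212 (left) → 0 crossings.
All counts are even, so the point lies outside every listed polygon.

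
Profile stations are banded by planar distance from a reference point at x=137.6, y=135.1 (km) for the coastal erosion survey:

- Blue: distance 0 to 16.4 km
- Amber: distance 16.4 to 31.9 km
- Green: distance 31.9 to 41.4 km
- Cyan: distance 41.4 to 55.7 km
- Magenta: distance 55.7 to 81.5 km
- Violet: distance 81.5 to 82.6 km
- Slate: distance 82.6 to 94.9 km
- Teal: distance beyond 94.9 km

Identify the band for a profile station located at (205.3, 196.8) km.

Slate

Distance = √((205.3−137.6)² + (196.8−135.1)²) = √(4583.290 + 3806.890) = 91.598 km.
82.6 ≤ 91.598 < 94.9 → Slate.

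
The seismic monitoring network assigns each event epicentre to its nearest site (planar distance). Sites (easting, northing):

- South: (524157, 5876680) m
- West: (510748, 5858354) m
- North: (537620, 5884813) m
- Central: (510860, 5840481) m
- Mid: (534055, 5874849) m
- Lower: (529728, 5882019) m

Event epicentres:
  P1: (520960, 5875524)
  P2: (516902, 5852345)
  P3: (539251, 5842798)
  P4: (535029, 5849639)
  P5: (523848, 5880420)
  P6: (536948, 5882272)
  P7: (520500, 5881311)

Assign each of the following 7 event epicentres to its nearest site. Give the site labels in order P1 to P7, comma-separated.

South, West, Central, Mid, South, North, South

P1 → South (d²=11557145.00)
P2 → West (d²=73979797.00)
P3 → Central (d²=811417370.00)
P4 → Mid (d²=636492776.00)
P5 → South (d²=14083081.00)
P6 → North (d²=6908265.00)
P7 → South (d²=34819810.00)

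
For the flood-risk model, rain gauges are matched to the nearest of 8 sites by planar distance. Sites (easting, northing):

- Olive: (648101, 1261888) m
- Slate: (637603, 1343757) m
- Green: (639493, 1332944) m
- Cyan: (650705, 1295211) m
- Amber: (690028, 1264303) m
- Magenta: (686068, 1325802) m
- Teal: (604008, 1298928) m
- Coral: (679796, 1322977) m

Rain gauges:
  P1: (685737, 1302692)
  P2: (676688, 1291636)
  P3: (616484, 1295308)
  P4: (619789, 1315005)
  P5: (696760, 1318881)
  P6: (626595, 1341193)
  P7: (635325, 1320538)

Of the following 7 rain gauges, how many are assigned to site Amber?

0

P1 → Coral
P2 → Cyan
P3 → Teal
P4 → Teal
P5 → Magenta
P6 → Slate
P7 → Green
0 of the 7 go to Amber.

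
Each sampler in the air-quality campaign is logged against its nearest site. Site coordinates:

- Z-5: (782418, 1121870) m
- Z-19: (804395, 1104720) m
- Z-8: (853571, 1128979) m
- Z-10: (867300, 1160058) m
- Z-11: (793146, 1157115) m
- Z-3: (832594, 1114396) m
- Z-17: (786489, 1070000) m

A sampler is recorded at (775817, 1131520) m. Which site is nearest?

Squared distances to each site:
Z-5: 136695701.000; Z-19: 1534942084.000; Z-8: 6052141197.000; Z-10: 9183556733.000; Z-11: 955398266.000; Z-3: 3516859105.000; Z-17: 3898601984.000.
Minimum at Z-5.

Z-5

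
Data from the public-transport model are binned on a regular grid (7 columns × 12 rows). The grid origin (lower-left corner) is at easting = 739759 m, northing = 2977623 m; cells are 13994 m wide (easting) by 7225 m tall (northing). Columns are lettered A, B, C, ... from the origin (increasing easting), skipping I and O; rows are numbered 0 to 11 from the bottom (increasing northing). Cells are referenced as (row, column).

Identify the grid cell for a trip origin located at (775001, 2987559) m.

Column index: ⌊(775001 − 739759) / 13994⌋ = ⌊2.518⌋ = 2 → column C
Row offset from origin: ⌊(2987559 − 2977623) / 7225⌋ = ⌊1.375⌋ = 1 → row 1

(1, C)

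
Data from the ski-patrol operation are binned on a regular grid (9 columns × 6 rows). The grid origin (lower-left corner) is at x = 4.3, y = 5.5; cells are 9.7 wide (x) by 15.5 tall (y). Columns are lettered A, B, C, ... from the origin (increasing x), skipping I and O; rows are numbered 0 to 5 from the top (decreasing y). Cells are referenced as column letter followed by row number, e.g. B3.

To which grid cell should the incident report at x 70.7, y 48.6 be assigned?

Column index: ⌊(70.7 − 4.3) / 9.7⌋ = ⌊6.845⌋ = 6 → column G
Row offset from origin: ⌊(48.6 − 5.5) / 15.5⌋ = ⌊2.781⌋ = 2 → row 3 (counted from top)

G3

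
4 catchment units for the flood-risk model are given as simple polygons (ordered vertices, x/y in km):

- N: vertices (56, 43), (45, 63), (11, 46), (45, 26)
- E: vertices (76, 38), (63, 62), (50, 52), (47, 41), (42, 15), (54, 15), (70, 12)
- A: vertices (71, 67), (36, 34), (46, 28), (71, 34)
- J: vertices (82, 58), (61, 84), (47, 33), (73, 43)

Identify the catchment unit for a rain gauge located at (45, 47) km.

N

Cast a ray rightward from (45, 47). For each polygon, the edges (by vertex number in listed order) whose endpoints lie on opposite sides of y = 47, where each meets that height, and whether that is right or left of the point:
N: 1–2 at x≈53.8 (right), 2–3 at x≈13.0 (left) → 1 crossing.
E: 1–2 at x≈71.1 (right), 3–4 at x≈48.6 (right) → 2 crossings.
A: 1–2 at x≈49.8 (right), 4–1 at x≈71.0 (right) → 2 crossings.
J: 2–3 at x≈50.8 (right), 4–1 at x≈75.4 (right) → 2 crossings.
Only N has an odd count, so the point is inside N.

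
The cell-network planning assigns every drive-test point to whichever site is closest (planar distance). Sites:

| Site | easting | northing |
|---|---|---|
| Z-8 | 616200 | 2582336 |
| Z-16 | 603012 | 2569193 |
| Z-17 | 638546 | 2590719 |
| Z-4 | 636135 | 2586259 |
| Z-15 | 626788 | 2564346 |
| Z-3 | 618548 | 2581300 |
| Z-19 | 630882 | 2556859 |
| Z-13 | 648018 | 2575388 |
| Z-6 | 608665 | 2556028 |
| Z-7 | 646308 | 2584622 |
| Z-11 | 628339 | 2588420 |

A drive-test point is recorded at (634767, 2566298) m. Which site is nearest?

Squared distances to each site:
Z-8: 601950933.000; Z-16: 1016761050.000; Z-17: 610666082.000; Z-4: 400312945.000; Z-15: 67474745.000; Z-3: 488115965.000; Z-19: 104187946.000; Z-13: 258217101.000; Z-6: 786787304.000; Z-7: 468963657.000; Z-11: 530702068.000.
Minimum at Z-15.

Z-15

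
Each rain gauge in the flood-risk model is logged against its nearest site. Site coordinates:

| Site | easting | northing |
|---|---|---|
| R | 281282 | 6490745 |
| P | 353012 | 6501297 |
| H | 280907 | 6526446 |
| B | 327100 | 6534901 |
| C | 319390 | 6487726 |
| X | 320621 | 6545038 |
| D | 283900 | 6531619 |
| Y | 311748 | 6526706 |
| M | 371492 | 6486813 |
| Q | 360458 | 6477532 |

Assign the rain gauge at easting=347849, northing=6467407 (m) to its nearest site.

Squared distances to each site:
R: 4975827733.000; P: 1175188669.000; H: 7966834885.000; B: 4985961037.000; C: 1222776442.000; X: 6767936145.000; D: 8212655545.000; Y: 4819653602.000; M: 935584285.000; Q: 261502506.000.
Minimum at Q.

Q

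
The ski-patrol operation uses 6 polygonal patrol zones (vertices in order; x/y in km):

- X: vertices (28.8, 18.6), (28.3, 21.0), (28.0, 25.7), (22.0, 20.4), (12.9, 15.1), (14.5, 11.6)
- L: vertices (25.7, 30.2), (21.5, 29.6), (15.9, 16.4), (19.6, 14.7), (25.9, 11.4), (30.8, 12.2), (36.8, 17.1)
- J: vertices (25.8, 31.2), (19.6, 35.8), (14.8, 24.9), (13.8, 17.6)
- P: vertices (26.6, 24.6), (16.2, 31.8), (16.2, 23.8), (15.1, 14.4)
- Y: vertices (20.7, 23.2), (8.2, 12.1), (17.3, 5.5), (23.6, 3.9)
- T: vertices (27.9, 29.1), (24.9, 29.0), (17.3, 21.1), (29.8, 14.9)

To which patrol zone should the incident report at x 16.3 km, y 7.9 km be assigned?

Y

Cast a ray rightward from (16.3, 7.9). For each polygon, the edges (by vertex number in listed order) whose endpoints lie on opposite sides of y = 7.9, where each meets that height, and whether that is right or left of the point:
X: no edge straddles that height → 0 crossings.
L: no edge straddles that height → 0 crossings.
J: no edge straddles that height → 0 crossings.
P: no edge straddles that height → 0 crossings.
Y: 2–3 at x≈13.99 (left), 4–1 at x≈23.00 (right) → 1 crossing.
T: no edge straddles that height → 0 crossings.
Only Y has an odd count, so the point is inside Y.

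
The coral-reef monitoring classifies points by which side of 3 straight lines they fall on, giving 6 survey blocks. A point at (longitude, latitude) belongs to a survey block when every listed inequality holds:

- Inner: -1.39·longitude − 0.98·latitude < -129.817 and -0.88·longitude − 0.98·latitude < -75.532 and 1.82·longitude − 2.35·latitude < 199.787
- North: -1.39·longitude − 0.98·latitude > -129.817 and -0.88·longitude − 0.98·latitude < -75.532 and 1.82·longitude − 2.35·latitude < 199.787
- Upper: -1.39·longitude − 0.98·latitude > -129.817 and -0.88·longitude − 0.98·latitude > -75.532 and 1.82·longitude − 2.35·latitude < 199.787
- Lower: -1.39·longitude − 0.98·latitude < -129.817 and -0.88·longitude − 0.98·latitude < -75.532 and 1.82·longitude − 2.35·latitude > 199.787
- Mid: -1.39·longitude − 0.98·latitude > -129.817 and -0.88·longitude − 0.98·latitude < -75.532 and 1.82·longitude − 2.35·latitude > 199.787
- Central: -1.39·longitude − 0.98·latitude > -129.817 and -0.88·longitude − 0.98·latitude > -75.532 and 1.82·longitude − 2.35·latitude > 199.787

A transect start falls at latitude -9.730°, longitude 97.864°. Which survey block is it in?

Mid

-1.39·97.864 − 0.98·-9.730 = -126.496, which is > -129.817
-0.88·97.864 − 0.98·-9.730 = -76.585, which is < -75.532
1.82·97.864 − 2.35·-9.730 = 200.978, which is > 199.787
This sign pattern matches Mid.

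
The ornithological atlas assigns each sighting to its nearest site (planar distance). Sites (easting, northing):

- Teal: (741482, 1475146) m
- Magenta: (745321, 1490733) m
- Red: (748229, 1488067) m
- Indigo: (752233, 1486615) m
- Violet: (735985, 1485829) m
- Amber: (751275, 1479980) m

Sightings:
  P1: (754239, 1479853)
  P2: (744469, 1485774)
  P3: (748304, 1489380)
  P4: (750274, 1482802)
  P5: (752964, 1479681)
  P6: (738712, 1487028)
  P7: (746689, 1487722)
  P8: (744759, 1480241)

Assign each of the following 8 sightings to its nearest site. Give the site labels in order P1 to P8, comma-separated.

P1 → Amber (d²=8801425.00)
P2 → Red (d²=19395449.00)
P3 → Red (d²=1729594.00)
P4 → Amber (d²=8965685.00)
P5 → Amber (d²=2942122.00)
P6 → Violet (d²=8874130.00)
P7 → Red (d²=2490625.00)
P8 → Teal (d²=36697754.00)

Amber, Red, Red, Amber, Amber, Violet, Red, Teal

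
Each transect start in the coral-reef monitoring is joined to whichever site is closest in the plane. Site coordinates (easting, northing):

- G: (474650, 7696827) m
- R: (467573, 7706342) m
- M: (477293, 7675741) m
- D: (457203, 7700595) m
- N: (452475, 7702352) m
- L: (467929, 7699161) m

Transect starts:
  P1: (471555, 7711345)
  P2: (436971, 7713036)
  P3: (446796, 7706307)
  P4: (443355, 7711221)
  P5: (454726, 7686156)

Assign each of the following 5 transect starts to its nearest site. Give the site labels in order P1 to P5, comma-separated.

P1 → R (d²=40886333.00)
P2 → N (d²=354521872.00)
P3 → N (d²=47893066.00)
P4 → N (d²=161833561.00)
P5 → D (d²=214620250.00)

R, N, N, N, D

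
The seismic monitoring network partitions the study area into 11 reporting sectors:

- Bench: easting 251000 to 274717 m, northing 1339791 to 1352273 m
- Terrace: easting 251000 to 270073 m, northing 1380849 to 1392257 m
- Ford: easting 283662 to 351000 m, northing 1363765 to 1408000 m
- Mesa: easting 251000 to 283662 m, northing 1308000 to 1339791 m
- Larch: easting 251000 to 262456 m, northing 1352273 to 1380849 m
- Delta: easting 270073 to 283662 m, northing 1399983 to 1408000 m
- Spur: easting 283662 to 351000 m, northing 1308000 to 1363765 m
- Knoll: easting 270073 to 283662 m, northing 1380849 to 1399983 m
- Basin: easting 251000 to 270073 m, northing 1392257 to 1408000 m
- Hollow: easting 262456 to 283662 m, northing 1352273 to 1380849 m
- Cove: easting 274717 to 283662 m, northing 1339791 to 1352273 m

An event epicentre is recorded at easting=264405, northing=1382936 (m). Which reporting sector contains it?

Terrace

The point has easting = 264405 and northing = 1382936.
Only Terrace satisfies 251000 ≤ easting ≤ 270073 and 1380849 ≤ northing ≤ 1392257.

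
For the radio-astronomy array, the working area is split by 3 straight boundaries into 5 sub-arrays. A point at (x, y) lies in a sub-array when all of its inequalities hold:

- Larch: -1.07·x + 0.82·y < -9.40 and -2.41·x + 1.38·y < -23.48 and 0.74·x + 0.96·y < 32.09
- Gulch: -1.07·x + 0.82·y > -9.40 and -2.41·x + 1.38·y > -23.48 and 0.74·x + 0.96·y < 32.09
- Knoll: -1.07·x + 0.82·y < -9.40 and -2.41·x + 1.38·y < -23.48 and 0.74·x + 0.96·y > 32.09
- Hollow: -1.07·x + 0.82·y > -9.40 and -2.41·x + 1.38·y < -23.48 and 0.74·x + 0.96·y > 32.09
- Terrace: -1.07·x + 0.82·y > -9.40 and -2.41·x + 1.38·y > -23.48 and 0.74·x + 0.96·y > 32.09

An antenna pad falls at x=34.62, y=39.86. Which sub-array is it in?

Hollow

-1.07·34.62 + 0.82·39.86 = -4.358, which is > -9.40
-2.41·34.62 + 1.38·39.86 = -28.427, which is < -23.48
0.74·34.62 + 0.96·39.86 = 63.884, which is > 32.09
This sign pattern matches Hollow.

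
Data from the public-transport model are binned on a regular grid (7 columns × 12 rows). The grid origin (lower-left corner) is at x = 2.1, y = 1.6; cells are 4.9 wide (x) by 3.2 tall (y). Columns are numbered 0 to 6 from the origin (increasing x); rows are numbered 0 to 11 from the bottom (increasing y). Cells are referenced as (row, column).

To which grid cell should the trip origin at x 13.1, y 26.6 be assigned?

(7, 2)

Column index: ⌊(13.1 − 2.1) / 4.9⌋ = ⌊2.245⌋ = 2
Row offset from origin: ⌊(26.6 − 1.6) / 3.2⌋ = ⌊7.812⌋ = 7 → row 7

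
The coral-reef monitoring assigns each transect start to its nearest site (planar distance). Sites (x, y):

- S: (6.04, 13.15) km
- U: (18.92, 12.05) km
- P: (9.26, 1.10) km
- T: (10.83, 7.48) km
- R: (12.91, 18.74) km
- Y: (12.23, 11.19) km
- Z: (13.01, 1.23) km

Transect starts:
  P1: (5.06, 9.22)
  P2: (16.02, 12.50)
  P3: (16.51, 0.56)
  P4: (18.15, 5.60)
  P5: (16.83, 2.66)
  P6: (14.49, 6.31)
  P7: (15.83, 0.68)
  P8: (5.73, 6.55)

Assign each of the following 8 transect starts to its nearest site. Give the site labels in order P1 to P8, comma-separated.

P1 → S (d²=16.41)
P2 → U (d²=8.61)
P3 → Z (d²=12.70)
P4 → U (d²=42.20)
P5 → Z (d²=16.64)
P6 → T (d²=14.76)
P7 → Z (d²=8.25)
P8 → T (d²=26.87)

S, U, Z, U, Z, T, Z, T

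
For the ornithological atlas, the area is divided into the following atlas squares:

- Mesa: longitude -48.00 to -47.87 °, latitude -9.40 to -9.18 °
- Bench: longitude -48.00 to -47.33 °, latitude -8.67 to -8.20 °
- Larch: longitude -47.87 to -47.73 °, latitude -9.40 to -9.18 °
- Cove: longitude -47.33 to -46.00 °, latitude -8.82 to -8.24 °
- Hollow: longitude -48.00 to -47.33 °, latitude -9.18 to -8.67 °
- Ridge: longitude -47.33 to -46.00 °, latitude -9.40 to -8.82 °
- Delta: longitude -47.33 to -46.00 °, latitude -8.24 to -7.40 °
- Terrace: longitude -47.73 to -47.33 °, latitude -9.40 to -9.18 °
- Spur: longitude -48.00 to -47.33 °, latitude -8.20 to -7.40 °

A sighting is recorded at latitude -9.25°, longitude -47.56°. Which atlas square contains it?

The point has longitude = -47.56 and latitude = -9.25.
Only Terrace satisfies -47.73 ≤ longitude ≤ -47.33 and -9.40 ≤ latitude ≤ -9.18.

Terrace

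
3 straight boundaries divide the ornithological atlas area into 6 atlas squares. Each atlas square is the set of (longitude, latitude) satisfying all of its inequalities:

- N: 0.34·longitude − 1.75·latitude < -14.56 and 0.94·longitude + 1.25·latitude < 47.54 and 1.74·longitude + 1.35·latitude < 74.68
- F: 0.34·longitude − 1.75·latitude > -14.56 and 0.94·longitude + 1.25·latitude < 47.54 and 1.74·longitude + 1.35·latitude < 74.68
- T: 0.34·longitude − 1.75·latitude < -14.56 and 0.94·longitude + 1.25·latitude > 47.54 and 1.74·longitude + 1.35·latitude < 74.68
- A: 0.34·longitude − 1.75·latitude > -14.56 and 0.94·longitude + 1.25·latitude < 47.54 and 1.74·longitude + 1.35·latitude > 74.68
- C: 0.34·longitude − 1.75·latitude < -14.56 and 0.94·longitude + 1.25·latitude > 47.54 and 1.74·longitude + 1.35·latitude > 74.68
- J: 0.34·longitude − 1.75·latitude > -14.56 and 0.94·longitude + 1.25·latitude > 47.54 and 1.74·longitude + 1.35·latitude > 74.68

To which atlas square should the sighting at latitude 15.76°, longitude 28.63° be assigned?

0.34·28.63 − 1.75·15.76 = -17.846, which is < -14.56
0.94·28.63 + 1.25·15.76 = 46.612, which is < 47.54
1.74·28.63 + 1.35·15.76 = 71.092, which is < 74.68
This sign pattern matches N.

N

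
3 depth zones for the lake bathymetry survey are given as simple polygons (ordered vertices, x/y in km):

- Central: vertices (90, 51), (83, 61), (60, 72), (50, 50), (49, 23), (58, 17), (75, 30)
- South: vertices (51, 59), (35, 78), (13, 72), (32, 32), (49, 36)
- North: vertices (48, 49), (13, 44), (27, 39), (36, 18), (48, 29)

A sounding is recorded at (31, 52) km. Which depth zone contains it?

South

Cast a ray rightward from (31, 52). For each polygon, the edges (by vertex number in listed order) whose endpoints lie on opposite sides of y = 52, where each meets that height, and whether that is right or left of the point:
Central: 1–2 at x≈89.3 (right), 3–4 at x≈50.9 (right) → 2 crossings.
South: 3–4 at x≈22.5 (left), 5–1 at x≈50.4 (right) → 1 crossing.
North: no edge straddles that height → 0 crossings.
Only South has an odd count, so the point is inside South.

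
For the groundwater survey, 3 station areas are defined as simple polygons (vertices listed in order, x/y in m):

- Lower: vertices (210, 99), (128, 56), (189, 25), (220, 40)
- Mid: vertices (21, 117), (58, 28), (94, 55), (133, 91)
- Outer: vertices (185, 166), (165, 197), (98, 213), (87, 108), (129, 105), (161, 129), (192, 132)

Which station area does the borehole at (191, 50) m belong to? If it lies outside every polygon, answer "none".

Cast a ray rightward from (191, 50). For each polygon, the edges (by vertex number in listed order) whose endpoints lie on opposite sides of y = 50, where each meets that height, and whether that is right or left of the point:
Lower: 2–3 at x≈139.8 (left), 4–1 at x≈218.3 (right) → 1 crossing.
Mid: 1–2 at x≈48.9 (left), 2–3 at x≈87.3 (left) → 0 crossings.
Outer: no edge straddles that height → 0 crossings.
Only Lower has an odd count, so the point is inside Lower.

Lower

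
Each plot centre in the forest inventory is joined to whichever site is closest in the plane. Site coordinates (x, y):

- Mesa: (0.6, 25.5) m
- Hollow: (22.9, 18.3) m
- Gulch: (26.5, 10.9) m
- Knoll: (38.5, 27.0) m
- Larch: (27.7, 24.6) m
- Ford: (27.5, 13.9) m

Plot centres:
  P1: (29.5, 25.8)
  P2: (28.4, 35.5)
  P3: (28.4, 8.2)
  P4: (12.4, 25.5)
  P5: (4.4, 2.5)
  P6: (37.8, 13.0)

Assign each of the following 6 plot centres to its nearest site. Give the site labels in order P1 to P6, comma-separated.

P1 → Larch (d²=4.68)
P2 → Larch (d²=119.30)
P3 → Gulch (d²=10.90)
P4 → Mesa (d²=139.24)
P5 → Mesa (d²=543.44)
P6 → Ford (d²=106.90)

Larch, Larch, Gulch, Mesa, Mesa, Ford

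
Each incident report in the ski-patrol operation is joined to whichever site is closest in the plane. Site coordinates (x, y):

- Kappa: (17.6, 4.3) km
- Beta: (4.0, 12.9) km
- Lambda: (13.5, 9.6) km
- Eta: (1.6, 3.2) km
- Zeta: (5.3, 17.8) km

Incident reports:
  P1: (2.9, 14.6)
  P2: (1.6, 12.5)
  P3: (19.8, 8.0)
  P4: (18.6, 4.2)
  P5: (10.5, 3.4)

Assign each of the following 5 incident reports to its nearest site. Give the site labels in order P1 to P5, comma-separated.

Beta, Beta, Kappa, Kappa, Lambda

P1 → Beta (d²=4.10)
P2 → Beta (d²=5.92)
P3 → Kappa (d²=18.53)
P4 → Kappa (d²=1.01)
P5 → Lambda (d²=47.44)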